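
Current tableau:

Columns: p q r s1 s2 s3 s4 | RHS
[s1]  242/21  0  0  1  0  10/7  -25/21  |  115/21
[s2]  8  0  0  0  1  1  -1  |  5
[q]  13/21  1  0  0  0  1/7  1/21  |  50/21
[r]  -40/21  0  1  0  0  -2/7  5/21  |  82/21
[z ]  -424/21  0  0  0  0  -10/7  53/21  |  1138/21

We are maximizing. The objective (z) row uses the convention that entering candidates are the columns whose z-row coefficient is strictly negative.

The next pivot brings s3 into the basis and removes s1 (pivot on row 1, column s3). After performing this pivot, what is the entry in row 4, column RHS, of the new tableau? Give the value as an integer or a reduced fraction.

Pivot element is row 1, column s3: 10/7.
Normalize row 1: new (row 1, RHS) = (115/21)/(10/7) = 23/6.
row 4 ← row 4 − (-2/7)·(new row 1): 82/21 − (-2/7)·(23/6) = 5.

5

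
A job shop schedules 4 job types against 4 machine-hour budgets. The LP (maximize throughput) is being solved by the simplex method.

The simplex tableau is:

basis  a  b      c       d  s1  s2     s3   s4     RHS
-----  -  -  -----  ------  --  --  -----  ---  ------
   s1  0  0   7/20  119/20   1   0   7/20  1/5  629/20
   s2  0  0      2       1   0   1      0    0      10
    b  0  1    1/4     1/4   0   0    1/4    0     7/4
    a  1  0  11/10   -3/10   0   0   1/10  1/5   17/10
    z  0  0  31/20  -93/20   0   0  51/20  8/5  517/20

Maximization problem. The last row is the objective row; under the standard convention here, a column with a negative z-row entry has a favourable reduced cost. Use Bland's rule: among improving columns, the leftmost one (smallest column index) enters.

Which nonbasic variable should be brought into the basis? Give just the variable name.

Objective-row coefficients: a: 0, b: 0, c: 31/20, d: -93/20, s1: 0, s2: 0, s3: 51/20, s4: 8/5.
Improving columns: d. Bland's rule picks the smallest column index → d.

d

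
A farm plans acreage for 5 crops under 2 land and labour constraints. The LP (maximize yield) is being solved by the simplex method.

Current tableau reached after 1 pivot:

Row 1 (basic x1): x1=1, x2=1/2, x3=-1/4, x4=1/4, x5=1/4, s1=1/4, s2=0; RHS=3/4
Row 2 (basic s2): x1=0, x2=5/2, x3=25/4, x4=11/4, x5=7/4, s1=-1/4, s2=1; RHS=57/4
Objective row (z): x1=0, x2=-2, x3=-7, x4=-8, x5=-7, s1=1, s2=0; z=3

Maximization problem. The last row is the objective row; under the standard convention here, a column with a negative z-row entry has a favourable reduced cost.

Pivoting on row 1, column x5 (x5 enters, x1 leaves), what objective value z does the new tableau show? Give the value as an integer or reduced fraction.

Minimum ratio for x5: (3/4)/(1/4) = 3.
z changes by −(z-row coeff of x5)·ratio = −(-7)·3 = 21.
New z = 3 + 21 = 24.

24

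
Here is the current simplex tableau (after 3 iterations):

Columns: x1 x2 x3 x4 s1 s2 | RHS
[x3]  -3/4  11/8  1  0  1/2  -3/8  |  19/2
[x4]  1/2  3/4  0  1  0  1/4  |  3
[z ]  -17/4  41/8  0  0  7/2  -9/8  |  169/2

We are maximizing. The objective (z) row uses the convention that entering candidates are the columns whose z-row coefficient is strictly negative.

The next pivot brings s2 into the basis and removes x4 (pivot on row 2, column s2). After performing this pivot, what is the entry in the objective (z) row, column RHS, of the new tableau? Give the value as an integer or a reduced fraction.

Pivot element is row 2, column s2: 1/4.
Normalize row 2: new (row 2, RHS) = 3/(1/4) = 12.
z-row ← z-row − (-9/8)·(new row 2): 169/2 − (-9/8)·12 = 98.

98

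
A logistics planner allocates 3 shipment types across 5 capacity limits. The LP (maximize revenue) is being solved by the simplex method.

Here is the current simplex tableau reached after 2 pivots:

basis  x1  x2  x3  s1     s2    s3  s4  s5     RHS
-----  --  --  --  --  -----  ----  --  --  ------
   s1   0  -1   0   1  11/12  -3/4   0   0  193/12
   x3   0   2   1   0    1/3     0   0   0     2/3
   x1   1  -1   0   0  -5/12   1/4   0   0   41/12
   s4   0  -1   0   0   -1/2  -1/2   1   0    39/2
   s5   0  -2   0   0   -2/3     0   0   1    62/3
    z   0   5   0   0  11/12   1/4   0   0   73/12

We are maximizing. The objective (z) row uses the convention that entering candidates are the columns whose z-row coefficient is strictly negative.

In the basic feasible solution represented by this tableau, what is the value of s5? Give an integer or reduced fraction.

62/3

s5 is basic (row 5); its value is the RHS of that row: 62/3.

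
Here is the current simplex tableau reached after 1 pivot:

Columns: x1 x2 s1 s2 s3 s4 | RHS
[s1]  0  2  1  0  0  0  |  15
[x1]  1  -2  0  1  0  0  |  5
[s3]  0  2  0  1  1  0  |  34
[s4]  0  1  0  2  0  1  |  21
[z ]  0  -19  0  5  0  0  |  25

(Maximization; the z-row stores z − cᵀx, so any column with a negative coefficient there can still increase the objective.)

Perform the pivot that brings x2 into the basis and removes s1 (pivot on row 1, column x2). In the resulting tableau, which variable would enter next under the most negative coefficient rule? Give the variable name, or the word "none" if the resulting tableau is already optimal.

none

Pivot element 2. New z-row = old z-row − (-19)·(row 1/2).
Updated z-row coefficients: x1: 0, x2: 0, s1: 19/2, s2: 5, s3: 0, s4: 0.
No coefficient is strictly negative; the tableau after this pivot is optimal.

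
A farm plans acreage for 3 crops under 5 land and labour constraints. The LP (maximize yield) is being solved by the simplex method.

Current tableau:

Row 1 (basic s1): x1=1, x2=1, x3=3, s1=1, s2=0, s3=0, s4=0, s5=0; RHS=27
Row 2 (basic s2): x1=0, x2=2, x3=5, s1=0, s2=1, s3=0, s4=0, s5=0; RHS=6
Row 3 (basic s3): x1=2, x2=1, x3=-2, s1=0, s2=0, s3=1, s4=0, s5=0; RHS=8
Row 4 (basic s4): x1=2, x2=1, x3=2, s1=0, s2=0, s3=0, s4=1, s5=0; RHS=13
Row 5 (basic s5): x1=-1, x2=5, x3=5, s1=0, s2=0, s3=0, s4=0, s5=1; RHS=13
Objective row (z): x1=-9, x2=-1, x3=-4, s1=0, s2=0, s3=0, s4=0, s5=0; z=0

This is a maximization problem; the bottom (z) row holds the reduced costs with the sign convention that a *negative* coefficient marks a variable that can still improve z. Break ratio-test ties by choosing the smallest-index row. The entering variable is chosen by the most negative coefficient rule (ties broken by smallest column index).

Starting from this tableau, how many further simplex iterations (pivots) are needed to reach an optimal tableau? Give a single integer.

pivot: x1 in, s3 out → z = 36
pivot: x3 in, s2 out → z = 258/5
No improving column remains; optimal.

2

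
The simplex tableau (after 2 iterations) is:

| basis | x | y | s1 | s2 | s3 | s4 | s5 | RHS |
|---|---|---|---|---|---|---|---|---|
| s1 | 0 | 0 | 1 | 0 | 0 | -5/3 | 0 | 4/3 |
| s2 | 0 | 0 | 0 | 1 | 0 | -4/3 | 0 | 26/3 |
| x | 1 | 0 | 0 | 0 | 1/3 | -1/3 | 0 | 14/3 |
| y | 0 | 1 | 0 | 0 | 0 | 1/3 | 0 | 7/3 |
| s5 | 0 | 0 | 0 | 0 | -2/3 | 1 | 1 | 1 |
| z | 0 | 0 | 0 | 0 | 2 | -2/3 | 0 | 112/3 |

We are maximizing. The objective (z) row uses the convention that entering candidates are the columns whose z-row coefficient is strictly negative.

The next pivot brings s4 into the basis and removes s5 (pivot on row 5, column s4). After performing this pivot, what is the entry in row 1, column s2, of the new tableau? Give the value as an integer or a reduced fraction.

Pivot element is row 5, column s4: 1.
Normalize row 5: new (row 5, s2) = 0/1 = 0.
row 1 ← row 1 − (-5/3)·(new row 5): 0 − (-5/3)·0 = 0.

0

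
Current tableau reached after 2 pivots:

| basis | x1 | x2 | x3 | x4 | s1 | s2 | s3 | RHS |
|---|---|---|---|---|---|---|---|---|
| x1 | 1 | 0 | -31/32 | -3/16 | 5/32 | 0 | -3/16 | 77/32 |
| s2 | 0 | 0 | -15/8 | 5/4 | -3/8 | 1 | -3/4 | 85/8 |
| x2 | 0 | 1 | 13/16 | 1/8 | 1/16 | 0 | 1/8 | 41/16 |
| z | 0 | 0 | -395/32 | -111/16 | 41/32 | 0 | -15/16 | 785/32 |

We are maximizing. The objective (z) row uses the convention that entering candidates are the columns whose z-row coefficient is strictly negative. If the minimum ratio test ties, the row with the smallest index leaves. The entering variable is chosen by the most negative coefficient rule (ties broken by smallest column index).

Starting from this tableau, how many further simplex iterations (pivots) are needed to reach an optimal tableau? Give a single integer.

pivot: x3 in, x2 out → z = 825/13
pivot: x4 in, s2 out → z = 941/8
pivot: s3 in, x3 out → z = 487/4
No improving column remains; optimal.

3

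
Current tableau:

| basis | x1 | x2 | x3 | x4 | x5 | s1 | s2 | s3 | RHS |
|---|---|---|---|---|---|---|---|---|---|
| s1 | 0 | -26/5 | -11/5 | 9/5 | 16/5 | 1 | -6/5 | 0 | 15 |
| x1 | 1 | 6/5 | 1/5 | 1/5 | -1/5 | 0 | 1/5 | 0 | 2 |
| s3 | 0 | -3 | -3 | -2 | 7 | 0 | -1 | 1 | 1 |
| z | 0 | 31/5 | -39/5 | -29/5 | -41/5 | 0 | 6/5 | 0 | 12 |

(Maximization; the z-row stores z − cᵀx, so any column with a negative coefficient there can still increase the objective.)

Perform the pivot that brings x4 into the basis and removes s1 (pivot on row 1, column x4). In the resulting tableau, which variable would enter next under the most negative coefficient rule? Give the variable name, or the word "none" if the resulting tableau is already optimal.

Pivot element 9/5. New z-row = old z-row − (-29/5)·(row 1/(9/5)).
Updated z-row coefficients: x1: 0, x2: -95/9, x3: -134/9, x4: 0, x5: 19/9, s1: 29/9, s2: -8/3, s3: 0.
The most negative is -134/9 in column x3, so x3 would enter next.

x3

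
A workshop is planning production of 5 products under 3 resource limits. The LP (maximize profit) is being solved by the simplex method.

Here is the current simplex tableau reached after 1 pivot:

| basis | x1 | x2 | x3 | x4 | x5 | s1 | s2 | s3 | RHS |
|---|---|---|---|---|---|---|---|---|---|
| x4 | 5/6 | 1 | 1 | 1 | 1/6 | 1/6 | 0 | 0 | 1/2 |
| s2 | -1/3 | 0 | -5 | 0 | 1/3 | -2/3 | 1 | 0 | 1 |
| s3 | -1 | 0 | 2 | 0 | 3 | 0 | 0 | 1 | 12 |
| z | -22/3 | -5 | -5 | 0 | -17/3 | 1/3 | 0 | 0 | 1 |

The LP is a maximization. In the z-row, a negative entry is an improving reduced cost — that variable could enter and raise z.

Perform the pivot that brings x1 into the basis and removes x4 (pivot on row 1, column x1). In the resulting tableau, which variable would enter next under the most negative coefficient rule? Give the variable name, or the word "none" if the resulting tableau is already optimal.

x5

Pivot element 5/6. New z-row = old z-row − (-22/3)·(row 1/(5/6)).
Updated z-row coefficients: x1: 0, x2: 19/5, x3: 19/5, x4: 44/5, x5: -21/5, s1: 9/5, s2: 0, s3: 0.
The most negative is -21/5 in column x5, so x5 would enter next.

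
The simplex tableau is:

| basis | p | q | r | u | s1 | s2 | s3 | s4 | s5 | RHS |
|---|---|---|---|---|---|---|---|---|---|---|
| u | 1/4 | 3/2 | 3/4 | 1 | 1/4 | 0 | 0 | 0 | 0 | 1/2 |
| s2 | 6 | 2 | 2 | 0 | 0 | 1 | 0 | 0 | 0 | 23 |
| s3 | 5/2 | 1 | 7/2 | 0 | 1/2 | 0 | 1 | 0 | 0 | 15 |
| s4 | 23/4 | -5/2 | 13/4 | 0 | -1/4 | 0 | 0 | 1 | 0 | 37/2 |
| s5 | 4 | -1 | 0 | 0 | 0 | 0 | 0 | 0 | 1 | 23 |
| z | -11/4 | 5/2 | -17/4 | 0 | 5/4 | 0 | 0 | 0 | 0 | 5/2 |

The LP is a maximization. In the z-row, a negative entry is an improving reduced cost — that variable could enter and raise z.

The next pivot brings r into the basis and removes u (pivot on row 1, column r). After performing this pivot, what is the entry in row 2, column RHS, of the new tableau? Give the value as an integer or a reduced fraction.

65/3

Pivot element is row 1, column r: 3/4.
Normalize row 1: new (row 1, RHS) = (1/2)/(3/4) = 2/3.
row 2 ← row 2 − 2·(new row 1): 23 − 2·(2/3) = 65/3.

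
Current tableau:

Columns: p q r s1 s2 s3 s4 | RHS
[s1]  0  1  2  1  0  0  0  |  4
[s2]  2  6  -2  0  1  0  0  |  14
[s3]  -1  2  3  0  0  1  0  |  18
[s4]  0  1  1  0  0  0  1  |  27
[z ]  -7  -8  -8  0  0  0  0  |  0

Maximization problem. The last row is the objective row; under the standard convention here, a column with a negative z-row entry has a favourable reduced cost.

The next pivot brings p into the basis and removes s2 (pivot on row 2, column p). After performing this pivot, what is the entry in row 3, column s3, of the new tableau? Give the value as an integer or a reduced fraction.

1

Pivot element is row 2, column p: 2.
Normalize row 2: new (row 2, s3) = 0/2 = 0.
row 3 ← row 3 − (-1)·(new row 2): 1 − (-1)·0 = 1.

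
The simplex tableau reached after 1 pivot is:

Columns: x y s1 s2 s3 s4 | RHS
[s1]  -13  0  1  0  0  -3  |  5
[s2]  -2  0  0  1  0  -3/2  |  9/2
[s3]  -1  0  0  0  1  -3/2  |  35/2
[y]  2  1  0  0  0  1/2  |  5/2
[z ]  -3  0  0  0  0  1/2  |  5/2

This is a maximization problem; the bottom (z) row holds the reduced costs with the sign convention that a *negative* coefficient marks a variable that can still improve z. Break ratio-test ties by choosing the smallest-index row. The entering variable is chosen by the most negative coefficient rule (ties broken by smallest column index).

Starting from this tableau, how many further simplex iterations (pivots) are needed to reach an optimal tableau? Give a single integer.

pivot: x in, y out → z = 25/4
No improving column remains; optimal.

1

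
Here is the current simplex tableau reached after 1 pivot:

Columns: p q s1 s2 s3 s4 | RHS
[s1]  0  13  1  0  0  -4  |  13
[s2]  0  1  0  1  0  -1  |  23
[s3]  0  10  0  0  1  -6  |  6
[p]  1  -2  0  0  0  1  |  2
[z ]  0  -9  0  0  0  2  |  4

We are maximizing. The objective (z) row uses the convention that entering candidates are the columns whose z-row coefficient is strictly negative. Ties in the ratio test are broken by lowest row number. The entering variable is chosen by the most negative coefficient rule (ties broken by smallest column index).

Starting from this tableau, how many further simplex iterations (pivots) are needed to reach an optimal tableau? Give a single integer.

pivot: q in, s3 out → z = 47/5
pivot: s4 in, s1 out → z = 267/19
pivot: s3 in, p out → z = 21
No improving column remains; optimal.

3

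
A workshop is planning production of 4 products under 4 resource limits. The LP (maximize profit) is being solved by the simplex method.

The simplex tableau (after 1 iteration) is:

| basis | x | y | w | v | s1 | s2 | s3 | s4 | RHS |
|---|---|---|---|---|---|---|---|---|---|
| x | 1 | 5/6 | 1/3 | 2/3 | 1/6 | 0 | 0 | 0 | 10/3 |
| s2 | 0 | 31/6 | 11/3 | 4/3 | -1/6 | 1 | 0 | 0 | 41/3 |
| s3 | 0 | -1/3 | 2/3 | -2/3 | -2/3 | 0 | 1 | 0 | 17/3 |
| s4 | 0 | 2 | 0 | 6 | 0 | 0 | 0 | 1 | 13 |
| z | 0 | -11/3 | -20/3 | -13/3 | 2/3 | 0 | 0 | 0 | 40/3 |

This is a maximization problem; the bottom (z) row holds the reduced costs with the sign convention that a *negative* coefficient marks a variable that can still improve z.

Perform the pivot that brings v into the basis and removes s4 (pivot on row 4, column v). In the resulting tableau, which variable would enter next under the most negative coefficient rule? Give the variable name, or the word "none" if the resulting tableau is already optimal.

w

Pivot element 6. New z-row = old z-row − (-13/3)·(row 4/6).
Updated z-row coefficients: x: 0, y: -20/9, w: -20/3, v: 0, s1: 2/3, s2: 0, s3: 0, s4: 13/18.
The most negative is -20/3 in column w, so w would enter next.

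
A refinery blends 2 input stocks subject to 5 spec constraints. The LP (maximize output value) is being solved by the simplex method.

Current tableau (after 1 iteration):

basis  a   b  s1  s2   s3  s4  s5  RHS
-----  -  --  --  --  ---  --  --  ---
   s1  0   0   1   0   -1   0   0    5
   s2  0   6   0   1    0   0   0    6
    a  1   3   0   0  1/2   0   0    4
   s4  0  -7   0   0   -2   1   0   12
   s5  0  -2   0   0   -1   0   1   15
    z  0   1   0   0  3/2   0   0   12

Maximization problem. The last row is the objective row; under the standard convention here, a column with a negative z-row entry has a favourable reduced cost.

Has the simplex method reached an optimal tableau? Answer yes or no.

No objective-row coefficient is strictly negative, so no entering variable exists; the tableau is optimal.

yes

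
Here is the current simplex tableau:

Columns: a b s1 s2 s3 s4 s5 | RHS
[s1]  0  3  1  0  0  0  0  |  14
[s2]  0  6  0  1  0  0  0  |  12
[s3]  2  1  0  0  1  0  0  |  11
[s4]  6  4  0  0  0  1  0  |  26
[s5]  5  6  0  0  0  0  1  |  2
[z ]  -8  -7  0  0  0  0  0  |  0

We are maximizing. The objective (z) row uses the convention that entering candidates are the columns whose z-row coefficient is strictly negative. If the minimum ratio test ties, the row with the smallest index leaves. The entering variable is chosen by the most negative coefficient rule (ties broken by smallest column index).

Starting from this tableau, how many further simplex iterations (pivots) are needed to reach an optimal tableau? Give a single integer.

1

pivot: a in, s5 out → z = 16/5
No improving column remains; optimal.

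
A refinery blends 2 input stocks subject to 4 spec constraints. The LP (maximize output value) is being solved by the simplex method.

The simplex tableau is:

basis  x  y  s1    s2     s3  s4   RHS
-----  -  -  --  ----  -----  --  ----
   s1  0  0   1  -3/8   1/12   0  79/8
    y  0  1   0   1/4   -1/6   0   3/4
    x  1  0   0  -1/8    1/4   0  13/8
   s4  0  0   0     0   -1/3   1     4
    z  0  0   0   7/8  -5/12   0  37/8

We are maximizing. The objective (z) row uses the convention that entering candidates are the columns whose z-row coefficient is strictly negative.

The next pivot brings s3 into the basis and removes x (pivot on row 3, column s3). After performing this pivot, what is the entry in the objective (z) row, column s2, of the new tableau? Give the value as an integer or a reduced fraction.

2/3

Pivot element is row 3, column s3: 1/4.
Normalize row 3: new (row 3, s2) = (-1/8)/(1/4) = -1/2.
z-row ← z-row − (-5/12)·(new row 3): 7/8 − (-5/12)·(-1/2) = 2/3.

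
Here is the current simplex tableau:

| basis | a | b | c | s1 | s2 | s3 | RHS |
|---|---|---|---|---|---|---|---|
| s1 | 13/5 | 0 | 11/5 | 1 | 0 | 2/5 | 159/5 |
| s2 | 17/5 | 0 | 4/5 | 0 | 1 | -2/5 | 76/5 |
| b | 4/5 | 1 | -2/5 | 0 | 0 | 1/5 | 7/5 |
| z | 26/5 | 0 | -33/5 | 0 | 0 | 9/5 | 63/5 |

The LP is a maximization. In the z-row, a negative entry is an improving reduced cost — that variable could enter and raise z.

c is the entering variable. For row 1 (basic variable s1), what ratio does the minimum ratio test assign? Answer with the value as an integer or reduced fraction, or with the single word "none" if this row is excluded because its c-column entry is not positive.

Ratio = RHS / (c entry) = (159/5) / (11/5) = 159/11.

159/11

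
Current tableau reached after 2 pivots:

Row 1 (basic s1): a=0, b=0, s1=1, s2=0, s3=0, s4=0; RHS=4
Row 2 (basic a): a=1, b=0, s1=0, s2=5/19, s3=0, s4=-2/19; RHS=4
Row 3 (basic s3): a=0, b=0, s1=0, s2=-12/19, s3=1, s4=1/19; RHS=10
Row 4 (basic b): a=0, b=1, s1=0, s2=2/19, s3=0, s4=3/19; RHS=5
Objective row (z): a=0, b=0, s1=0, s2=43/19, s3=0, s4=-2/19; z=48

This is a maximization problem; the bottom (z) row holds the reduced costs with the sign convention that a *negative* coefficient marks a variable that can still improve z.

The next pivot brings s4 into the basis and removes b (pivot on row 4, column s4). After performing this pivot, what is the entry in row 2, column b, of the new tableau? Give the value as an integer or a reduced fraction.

2/3

Pivot element is row 4, column s4: 3/19.
Normalize row 4: new (row 4, b) = 1/(3/19) = 19/3.
row 2 ← row 2 − (-2/19)·(new row 4): 0 − (-2/19)·(19/3) = 2/3.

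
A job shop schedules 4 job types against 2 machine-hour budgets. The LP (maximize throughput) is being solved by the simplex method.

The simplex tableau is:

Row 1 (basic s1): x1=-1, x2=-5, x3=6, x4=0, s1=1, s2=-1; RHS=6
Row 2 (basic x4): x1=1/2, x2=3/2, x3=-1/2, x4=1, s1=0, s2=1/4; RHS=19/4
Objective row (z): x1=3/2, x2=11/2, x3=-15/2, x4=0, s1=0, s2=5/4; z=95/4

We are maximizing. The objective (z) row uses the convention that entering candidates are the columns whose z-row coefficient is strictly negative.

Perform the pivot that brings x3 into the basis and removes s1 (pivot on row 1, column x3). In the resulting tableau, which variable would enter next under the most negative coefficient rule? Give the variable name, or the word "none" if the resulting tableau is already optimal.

x2

Pivot element 6. New z-row = old z-row − (-15/2)·(row 1/6).
Updated z-row coefficients: x1: 1/4, x2: -3/4, x3: 0, x4: 0, s1: 5/4, s2: 0.
The most negative is -3/4 in column x2, so x2 would enter next.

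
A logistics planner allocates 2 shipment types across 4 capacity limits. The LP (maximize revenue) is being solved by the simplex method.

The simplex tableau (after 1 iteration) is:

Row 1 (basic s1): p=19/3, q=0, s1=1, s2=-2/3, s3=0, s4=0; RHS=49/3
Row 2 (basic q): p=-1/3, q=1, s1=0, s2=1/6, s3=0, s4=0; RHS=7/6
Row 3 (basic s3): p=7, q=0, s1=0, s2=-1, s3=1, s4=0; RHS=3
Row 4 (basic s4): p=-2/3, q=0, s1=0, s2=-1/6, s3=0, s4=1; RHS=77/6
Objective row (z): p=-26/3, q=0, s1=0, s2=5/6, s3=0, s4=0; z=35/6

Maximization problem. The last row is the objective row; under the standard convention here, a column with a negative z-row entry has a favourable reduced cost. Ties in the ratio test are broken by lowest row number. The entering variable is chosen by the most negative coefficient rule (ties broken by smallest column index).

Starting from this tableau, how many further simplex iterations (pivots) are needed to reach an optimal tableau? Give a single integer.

pivot: p in, s3 out → z = 401/42
pivot: s2 in, q out → z = 14
No improving column remains; optimal.

2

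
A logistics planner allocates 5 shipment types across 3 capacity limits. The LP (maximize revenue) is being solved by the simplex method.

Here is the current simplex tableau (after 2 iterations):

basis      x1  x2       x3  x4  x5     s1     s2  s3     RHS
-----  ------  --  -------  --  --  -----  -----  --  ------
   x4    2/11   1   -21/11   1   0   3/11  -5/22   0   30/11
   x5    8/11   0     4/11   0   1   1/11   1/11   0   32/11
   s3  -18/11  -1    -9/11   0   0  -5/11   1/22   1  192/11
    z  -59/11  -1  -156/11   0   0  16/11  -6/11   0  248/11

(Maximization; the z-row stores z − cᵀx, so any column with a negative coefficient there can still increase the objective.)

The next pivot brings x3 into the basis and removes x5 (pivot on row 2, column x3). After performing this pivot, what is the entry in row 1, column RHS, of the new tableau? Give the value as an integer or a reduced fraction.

Pivot element is row 2, column x3: 4/11.
Normalize row 2: new (row 2, RHS) = (32/11)/(4/11) = 8.
row 1 ← row 1 − (-21/11)·(new row 2): 30/11 − (-21/11)·8 = 18.

18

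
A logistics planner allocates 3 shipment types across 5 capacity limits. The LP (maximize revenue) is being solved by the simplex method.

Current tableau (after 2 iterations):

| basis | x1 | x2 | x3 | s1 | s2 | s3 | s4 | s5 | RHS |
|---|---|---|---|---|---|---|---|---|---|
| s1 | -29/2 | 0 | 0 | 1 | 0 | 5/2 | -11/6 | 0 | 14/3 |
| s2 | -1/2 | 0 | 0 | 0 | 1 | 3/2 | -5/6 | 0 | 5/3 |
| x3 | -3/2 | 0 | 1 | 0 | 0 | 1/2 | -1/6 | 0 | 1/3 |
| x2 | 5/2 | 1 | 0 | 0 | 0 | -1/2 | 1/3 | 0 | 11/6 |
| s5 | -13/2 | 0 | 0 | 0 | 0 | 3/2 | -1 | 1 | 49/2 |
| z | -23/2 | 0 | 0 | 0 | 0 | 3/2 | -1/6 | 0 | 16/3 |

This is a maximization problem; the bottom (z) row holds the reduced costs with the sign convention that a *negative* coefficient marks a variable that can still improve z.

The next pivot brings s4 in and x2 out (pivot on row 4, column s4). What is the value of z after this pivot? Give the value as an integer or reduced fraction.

Minimum ratio for s4: (11/6)/(1/3) = 11/2.
z changes by −(z-row coeff of s4)·ratio = −(-1/6)·(11/2) = 11/12.
New z = 16/3 + (11/12) = 25/4.

25/4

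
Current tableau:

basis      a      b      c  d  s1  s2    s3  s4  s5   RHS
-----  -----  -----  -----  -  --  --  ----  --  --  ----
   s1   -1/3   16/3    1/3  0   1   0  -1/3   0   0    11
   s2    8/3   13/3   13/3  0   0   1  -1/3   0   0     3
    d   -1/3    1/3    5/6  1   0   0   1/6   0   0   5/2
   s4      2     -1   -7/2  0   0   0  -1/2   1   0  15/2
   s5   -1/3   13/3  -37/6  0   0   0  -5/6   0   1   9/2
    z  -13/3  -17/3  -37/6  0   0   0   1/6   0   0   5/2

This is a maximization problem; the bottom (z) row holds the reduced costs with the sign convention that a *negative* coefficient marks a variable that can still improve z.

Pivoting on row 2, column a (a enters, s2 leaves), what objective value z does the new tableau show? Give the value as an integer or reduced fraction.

Minimum ratio for a: 3/(8/3) = 9/8.
z changes by −(z-row coeff of a)·ratio = −(-13/3)·(9/8) = 39/8.
New z = 5/2 + (39/8) = 59/8.

59/8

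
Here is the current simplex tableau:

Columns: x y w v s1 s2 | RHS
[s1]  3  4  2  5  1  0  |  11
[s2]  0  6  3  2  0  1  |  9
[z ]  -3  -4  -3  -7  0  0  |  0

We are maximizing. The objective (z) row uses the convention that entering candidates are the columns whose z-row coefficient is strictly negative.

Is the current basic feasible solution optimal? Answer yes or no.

Column x has objective-row coefficient -3, which is negative; an improving pivot exists, so not yet optimal.

no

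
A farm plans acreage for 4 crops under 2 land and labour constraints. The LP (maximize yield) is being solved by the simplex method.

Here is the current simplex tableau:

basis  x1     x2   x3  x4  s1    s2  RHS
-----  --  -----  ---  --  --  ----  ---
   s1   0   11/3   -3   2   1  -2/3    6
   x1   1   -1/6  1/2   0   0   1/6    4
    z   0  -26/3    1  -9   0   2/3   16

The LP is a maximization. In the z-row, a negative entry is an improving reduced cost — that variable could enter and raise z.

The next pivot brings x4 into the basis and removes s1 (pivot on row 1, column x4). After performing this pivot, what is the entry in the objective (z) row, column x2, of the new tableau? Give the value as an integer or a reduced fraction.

Pivot element is row 1, column x4: 2.
Normalize row 1: new (row 1, x2) = (11/3)/2 = 11/6.
z-row ← z-row − (-9)·(new row 1): -26/3 − (-9)·(11/6) = 47/6.

47/6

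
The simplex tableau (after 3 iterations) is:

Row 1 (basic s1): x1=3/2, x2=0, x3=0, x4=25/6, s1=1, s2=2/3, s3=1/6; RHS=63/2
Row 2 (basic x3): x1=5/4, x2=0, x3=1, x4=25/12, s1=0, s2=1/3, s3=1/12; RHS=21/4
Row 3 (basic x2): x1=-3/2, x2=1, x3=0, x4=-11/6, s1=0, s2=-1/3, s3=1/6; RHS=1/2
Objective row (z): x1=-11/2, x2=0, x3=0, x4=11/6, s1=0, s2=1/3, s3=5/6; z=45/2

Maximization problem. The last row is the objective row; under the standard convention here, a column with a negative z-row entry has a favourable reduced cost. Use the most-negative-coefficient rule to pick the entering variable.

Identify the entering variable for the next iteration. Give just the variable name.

Objective-row coefficients: x1: -11/2, x2: 0, x3: 0, x4: 11/6, s1: 0, s2: 1/3, s3: 5/6.
The most negative is -11/2 in column x1, so x1 enters.

x1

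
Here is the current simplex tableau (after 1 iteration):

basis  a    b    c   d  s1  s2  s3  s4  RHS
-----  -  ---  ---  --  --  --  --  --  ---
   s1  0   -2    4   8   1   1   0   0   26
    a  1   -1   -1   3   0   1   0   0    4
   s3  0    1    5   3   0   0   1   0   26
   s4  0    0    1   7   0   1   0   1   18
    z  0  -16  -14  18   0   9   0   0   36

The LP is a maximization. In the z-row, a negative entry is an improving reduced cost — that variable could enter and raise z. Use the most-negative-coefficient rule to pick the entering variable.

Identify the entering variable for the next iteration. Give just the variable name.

b

Objective-row coefficients: a: 0, b: -16, c: -14, d: 18, s1: 0, s2: 9, s3: 0, s4: 0.
The most negative is -16 in column b, so b enters.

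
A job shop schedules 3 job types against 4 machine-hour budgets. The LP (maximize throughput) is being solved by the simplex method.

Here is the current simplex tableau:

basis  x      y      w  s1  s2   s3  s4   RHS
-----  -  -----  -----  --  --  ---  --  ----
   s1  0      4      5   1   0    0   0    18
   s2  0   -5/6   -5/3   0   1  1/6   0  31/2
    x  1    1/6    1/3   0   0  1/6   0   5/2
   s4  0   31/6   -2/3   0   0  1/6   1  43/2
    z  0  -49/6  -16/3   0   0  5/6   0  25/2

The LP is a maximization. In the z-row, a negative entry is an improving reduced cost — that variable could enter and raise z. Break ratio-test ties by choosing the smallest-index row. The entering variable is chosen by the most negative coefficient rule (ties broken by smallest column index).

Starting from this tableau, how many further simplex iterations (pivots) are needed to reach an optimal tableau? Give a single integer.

pivot: y in, s4 out → z = 1441/31
pivot: w in, s1 out → z = 913/19
No improving column remains; optimal.

2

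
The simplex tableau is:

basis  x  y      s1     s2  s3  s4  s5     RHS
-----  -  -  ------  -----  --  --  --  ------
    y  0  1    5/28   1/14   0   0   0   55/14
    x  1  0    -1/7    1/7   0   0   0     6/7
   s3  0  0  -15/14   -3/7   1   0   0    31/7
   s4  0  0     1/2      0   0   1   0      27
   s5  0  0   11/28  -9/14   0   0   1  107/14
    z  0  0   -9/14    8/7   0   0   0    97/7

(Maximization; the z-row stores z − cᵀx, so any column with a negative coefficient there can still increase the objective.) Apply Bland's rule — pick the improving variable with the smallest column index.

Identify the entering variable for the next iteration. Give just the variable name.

s1

Objective-row coefficients: x: 0, y: 0, s1: -9/14, s2: 8/7, s3: 0, s4: 0, s5: 0.
Improving columns: s1. Bland's rule picks the smallest column index → s1.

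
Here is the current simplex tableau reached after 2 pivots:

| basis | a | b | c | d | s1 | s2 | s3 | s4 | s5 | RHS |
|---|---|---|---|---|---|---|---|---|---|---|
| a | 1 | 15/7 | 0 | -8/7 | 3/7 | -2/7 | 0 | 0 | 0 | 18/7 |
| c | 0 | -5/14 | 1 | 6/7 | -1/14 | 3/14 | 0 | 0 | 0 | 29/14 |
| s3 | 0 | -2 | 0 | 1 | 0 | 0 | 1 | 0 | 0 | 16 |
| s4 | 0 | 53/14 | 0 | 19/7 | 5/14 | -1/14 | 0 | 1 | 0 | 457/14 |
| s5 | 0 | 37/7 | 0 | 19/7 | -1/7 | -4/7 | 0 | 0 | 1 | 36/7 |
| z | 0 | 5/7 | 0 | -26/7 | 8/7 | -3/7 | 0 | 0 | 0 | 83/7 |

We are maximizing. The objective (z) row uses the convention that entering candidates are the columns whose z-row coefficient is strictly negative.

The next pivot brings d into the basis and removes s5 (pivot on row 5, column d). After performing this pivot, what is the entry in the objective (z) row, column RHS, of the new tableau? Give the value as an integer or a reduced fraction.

Pivot element is row 5, column d: 19/7.
Normalize row 5: new (row 5, RHS) = (36/7)/(19/7) = 36/19.
z-row ← z-row − (-26/7)·(new row 5): 83/7 − (-26/7)·(36/19) = 359/19.

359/19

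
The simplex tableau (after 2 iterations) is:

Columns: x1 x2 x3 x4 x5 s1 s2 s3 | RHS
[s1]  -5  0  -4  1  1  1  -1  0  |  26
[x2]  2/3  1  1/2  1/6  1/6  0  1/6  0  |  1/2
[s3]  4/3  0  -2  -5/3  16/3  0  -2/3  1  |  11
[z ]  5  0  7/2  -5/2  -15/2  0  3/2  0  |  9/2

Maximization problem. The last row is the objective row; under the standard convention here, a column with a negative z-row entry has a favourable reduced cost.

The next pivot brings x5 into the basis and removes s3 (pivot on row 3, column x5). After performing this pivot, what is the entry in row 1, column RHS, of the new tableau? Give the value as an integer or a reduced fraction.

383/16

Pivot element is row 3, column x5: 16/3.
Normalize row 3: new (row 3, RHS) = 11/(16/3) = 33/16.
row 1 ← row 1 − 1·(new row 3): 26 − 1·(33/16) = 383/16.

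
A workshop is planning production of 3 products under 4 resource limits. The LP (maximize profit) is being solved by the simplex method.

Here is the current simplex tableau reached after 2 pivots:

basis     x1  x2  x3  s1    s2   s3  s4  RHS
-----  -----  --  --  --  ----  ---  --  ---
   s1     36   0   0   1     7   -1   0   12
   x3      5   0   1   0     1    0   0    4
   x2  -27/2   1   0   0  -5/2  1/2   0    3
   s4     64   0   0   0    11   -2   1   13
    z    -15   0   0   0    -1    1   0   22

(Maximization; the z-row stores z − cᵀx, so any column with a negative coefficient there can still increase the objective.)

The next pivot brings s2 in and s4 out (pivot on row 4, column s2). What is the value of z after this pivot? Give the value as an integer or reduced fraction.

Minimum ratio for s2: 13/11 = 13/11.
z changes by −(z-row coeff of s2)·ratio = −(-1)·(13/11) = 13/11.
New z = 22 + (13/11) = 255/11.

255/11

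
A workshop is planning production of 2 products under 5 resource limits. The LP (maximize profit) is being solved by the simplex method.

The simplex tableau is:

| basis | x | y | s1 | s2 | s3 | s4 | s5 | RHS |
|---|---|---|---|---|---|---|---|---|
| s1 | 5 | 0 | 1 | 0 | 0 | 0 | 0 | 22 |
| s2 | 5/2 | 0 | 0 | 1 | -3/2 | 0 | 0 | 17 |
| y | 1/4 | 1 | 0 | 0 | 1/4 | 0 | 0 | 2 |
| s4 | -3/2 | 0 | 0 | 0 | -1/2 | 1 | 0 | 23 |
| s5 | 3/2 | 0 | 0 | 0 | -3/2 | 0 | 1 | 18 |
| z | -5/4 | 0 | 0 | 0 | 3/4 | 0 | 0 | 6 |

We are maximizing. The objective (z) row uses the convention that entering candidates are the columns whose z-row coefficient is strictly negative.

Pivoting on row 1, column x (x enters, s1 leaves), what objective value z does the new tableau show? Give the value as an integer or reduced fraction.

Minimum ratio for x: 22/5 = 22/5.
z changes by −(z-row coeff of x)·ratio = −(-5/4)·(22/5) = 11/2.
New z = 6 + (11/2) = 23/2.

23/2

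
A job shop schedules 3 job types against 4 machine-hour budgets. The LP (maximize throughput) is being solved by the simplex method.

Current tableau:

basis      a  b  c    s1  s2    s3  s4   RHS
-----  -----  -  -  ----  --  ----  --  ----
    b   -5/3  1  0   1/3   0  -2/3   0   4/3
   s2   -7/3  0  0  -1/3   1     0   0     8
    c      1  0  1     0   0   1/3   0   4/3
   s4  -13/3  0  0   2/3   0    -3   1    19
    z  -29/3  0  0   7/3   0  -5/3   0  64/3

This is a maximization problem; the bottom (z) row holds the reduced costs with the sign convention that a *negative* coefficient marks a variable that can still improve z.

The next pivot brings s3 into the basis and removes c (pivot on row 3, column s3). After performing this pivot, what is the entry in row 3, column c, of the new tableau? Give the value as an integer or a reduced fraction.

Pivot element is row 3, column s3: 1/3.
Normalize row 3: new (row 3, c) = 1/(1/3) = 3.
Row 3 is the pivot row, so the entry is 3.

3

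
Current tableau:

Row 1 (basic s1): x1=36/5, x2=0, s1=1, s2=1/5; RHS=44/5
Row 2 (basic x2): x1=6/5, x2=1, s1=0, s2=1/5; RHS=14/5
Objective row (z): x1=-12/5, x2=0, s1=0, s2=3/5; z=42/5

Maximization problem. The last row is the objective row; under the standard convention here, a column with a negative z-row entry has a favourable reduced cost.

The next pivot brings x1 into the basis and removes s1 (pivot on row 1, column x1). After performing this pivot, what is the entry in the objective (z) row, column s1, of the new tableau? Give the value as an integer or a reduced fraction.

Pivot element is row 1, column x1: 36/5.
Normalize row 1: new (row 1, s1) = 1/(36/5) = 5/36.
z-row ← z-row − (-12/5)·(new row 1): 0 − (-12/5)·(5/36) = 1/3.

1/3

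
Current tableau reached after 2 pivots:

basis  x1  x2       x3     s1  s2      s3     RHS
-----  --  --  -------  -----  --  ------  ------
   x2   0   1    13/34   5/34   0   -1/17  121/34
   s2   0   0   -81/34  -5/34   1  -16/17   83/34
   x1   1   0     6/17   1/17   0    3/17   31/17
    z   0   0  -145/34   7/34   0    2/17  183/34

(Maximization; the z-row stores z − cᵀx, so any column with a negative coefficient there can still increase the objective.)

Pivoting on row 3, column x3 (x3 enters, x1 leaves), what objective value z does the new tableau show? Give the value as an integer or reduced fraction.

Minimum ratio for x3: (31/17)/(6/17) = 31/6.
z changes by −(z-row coeff of x3)·ratio = −(-145/34)·(31/6) = 4495/204.
New z = 183/34 + (4495/204) = 329/12.

329/12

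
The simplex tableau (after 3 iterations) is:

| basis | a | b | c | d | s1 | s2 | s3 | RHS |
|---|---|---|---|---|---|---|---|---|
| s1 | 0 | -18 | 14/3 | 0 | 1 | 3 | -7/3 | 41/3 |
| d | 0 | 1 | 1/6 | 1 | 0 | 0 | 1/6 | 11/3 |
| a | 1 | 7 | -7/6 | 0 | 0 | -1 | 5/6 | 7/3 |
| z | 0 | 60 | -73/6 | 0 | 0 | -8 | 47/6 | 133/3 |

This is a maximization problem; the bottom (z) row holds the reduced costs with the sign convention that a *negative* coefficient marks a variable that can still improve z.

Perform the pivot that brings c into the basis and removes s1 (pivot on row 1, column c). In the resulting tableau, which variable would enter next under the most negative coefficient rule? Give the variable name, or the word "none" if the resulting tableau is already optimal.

s2

Pivot element 14/3. New z-row = old z-row − (-73/6)·(row 1/(14/3)).
Updated z-row coefficients: a: 0, b: 183/14, c: 0, d: 0, s1: 73/28, s2: -5/28, s3: 7/4.
The most negative is -5/28 in column s2, so s2 would enter next.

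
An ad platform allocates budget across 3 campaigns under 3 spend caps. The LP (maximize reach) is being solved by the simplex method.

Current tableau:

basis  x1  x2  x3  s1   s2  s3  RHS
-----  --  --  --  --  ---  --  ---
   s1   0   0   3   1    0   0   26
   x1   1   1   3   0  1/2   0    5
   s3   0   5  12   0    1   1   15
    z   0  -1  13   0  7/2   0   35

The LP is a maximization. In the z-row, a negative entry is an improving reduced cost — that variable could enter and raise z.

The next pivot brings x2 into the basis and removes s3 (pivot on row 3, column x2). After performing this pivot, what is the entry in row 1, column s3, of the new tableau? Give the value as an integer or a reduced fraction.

Pivot element is row 3, column x2: 5.
Normalize row 3: new (row 3, s3) = 1/5 = 1/5.
row 1 ← row 1 − 0·(new row 3): 0 − 0·(1/5) = 0.

0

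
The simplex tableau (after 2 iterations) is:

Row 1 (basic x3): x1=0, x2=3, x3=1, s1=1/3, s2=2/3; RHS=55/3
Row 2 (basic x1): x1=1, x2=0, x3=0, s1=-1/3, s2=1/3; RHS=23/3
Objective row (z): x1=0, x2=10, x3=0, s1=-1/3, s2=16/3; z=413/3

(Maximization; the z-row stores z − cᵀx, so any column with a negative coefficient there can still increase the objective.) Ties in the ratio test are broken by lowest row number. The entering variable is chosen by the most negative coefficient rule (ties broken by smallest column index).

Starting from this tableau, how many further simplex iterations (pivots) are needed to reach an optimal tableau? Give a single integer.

1

pivot: s1 in, x3 out → z = 156
No improving column remains; optimal.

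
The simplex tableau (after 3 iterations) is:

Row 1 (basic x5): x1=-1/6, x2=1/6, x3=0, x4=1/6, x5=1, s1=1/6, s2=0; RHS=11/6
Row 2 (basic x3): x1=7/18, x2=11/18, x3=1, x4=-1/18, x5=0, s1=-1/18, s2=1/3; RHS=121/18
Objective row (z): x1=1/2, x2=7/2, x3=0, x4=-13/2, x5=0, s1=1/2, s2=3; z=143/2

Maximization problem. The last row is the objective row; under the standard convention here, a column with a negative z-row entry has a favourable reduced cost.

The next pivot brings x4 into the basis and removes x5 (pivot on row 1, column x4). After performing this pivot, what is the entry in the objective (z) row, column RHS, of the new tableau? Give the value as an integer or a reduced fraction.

Pivot element is row 1, column x4: 1/6.
Normalize row 1: new (row 1, RHS) = (11/6)/(1/6) = 11.
z-row ← z-row − (-13/2)·(new row 1): 143/2 − (-13/2)·11 = 143.

143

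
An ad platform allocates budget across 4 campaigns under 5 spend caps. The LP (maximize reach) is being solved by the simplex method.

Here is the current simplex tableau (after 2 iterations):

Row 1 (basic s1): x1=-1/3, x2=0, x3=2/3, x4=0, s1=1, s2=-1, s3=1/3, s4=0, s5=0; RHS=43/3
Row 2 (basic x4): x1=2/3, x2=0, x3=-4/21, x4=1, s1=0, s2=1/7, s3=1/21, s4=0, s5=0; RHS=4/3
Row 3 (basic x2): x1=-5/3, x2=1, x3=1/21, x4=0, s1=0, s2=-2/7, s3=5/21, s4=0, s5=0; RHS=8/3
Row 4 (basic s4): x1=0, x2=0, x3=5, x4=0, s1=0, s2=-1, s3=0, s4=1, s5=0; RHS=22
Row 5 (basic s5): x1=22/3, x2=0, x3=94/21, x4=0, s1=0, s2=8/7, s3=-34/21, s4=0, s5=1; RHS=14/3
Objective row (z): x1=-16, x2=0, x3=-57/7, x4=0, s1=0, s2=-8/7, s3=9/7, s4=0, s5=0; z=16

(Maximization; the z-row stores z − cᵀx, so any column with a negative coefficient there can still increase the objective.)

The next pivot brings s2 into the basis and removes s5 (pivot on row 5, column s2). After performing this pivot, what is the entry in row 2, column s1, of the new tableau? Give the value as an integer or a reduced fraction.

Pivot element is row 5, column s2: 8/7.
Normalize row 5: new (row 5, s1) = 0/(8/7) = 0.
row 2 ← row 2 − (1/7)·(new row 5): 0 − (1/7)·0 = 0.

0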